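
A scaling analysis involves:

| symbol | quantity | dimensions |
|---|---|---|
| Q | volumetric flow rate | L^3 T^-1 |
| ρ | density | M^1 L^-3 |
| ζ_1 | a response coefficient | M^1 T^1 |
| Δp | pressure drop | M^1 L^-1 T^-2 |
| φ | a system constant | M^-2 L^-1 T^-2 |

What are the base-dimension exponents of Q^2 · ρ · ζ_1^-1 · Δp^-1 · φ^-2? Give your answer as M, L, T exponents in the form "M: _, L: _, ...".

Collect each base-dimension exponent across the product:
  M: 2·(0) + (1) − (1) − (1) − 2·(-2) = 3
  L: 2·(3) + (-3) − (0) − (-1) − 2·(-1) = 6
  T: 2·(-1) + (0) − (1) − (-2) − 2·(-2) = 3
So the dimensions are [M³ L⁶ T³].

M: 3, L: 6, T: 3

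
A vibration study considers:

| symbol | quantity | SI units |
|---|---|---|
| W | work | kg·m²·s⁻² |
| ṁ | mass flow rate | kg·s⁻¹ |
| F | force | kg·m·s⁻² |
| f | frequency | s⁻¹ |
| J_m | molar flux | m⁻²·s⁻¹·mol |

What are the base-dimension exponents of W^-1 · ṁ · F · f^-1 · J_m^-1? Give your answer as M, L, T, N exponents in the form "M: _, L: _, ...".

M: 1, L: 1, T: 1, N: -1

Collect each base-dimension exponent across the product:
  M: −(1) + (1) + (1) − (0) − (0) = 1
  L: −(2) + (0) + (1) − (0) − (-2) = 1
  T: −(-2) + (-1) + (-2) − (-1) − (-1) = 1
  N: −(0) + (0) + (0) − (0) − (1) = -1
So the dimensions are [M L T N⁻¹].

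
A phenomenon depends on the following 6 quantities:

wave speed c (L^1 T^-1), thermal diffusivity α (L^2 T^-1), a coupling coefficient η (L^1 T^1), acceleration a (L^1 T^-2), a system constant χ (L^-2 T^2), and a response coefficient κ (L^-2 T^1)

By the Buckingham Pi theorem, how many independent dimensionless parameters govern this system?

There are 6 variables and 2 base dimensions (L, T).
The dimension matrix has rank 2.
Independent dimensionless groups: 6 − 2 = 4.

4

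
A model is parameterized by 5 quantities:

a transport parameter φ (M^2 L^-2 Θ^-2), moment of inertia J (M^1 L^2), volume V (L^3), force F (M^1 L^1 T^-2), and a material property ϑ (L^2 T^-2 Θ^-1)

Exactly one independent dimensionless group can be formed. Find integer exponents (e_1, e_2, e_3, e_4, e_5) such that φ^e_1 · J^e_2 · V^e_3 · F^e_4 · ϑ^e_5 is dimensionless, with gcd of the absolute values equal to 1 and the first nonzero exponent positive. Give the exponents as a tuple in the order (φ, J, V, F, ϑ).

M: e_1·(2) + e_2·(1) + e_3·(0) + e_4·(1) + e_5·(0) = 0
L: e_1·(-2) + e_2·(2) + e_3·(3) + e_4·(1) + e_5·(2) = 0
T: e_1·(0) + e_2·(0) + e_3·(0) + e_4·(-2) + e_5·(-2) = 0
Θ: e_1·(-2) + e_2·(0) + e_3·(0) + e_4·(0) + e_5·(-1) = 0
Solving this homogeneous linear system for the smallest-integer solution (first nonzero entry positive) gives (1, -4, 4, 2, -2).

(1, -4, 4, 2, -2)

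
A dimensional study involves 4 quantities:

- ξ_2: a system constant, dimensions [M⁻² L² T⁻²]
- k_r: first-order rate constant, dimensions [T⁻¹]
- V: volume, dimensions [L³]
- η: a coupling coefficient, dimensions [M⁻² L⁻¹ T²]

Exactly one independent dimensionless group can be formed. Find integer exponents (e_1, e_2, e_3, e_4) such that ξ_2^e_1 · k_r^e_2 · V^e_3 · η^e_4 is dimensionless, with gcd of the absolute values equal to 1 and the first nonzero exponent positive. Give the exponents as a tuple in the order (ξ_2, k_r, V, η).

M: e_1·(-2) + e_2·(0) + e_3·(0) + e_4·(-2) = 0
L: e_1·(2) + e_2·(0) + e_3·(3) + e_4·(-1) = 0
T: e_1·(-2) + e_2·(-1) + e_3·(0) + e_4·(2) = 0
Solving this homogeneous linear system for the smallest-integer solution (first nonzero entry positive) gives (1, -4, -1, -1).

(1, -4, -1, -1)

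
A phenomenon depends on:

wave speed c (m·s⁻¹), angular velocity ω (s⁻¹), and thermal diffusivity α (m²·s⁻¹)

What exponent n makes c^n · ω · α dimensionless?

Balance the L exponent: (1)·n from c, plus (0) + (2) = 2 from the rest, must sum to zero.
n + 2 = 0, so n = -2.

-2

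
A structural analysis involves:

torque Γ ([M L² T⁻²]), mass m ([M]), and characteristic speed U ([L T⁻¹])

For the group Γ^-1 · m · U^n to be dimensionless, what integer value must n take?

Balance the L exponent: (1)·n from U, plus −(2) + (0) = -2 from the rest, must sum to zero.
n − 2 = 0, so n = 2.

2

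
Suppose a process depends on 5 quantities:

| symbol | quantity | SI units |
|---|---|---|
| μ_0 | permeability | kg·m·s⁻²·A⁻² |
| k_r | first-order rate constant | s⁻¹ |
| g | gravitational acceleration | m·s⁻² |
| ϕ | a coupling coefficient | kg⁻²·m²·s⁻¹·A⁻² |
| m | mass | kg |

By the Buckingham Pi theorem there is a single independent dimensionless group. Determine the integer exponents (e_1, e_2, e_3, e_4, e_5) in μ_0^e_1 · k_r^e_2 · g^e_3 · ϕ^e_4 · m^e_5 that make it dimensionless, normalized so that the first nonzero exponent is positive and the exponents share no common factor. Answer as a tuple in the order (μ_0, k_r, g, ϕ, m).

M: e_1·(1) + e_2·(0) + e_3·(0) + e_4·(-2) + e_5·(1) = 0
L: e_1·(1) + e_2·(0) + e_3·(1) + e_4·(2) + e_5·(0) = 0
T: e_1·(-2) + e_2·(-1) + e_3·(-2) + e_4·(-1) + e_5·(0) = 0
I: e_1·(-2) + e_2·(0) + e_3·(0) + e_4·(-2) + e_5·(0) = 0
Solving this homogeneous linear system for the smallest-integer solution (first nonzero entry positive) gives (1, -3, 1, -1, -3).

(1, -3, 1, -1, -3)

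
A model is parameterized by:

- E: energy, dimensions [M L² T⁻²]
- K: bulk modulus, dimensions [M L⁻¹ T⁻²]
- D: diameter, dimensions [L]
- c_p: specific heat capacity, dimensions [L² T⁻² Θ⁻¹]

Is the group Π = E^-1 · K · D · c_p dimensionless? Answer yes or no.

no

Sum the exponent of each base dimension across the product:
  M: −[E]_M + [K]_M + [D]_M + [c_p]_M = −(1) + (1) + (0) + (0) = 0
  L: −[E]_L + [K]_L + [D]_L + [c_p]_L = −(2) + (-1) + (1) + (2) = 0
  T: −[E]_T + [K]_T + [D]_T + [c_p]_T = −(-2) + (-2) + (0) + (-2) = -2
  Θ: −[E]_Θ + [K]_Θ + [D]_Θ + [c_p]_Θ = −(0) + (0) + (0) + (-1) = -1
Net dimensions [T⁻² Θ⁻¹] ≠ [1] — not dimensionless.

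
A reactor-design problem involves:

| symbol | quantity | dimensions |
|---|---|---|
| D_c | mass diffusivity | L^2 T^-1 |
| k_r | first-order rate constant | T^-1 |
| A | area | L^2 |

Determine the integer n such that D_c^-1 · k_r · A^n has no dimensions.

Balance the L exponent: (2)·n from A, plus −(2) + (0) = -2 from the rest, must sum to zero.
2n − 2 = 0, so n = 1.

1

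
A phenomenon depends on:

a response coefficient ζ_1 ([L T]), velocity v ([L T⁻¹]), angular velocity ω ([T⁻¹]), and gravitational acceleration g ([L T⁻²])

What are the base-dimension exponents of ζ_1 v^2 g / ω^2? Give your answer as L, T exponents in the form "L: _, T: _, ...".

L: 4, T: -1

Collect each base-dimension exponent across the product:
  L: (1) + 2·(1) − 2·(0) + (1) = 4
  T: (1) + 2·(-1) − 2·(-1) + (-2) = -1
So the dimensions are [L⁴ T⁻¹].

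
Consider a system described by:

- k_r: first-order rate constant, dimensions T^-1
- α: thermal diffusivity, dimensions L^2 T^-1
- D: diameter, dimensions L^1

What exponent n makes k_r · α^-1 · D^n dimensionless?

Balance the L exponent: (1)·n from D, plus (0) − (2) = -2 from the rest, must sum to zero.
n − 2 = 0, so n = 2.

2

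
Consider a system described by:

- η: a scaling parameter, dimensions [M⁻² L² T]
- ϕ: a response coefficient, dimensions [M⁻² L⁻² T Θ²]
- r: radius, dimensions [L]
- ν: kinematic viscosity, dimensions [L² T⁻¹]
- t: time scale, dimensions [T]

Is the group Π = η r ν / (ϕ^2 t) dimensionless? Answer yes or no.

Sum the exponent of each base dimension across the product:
  M: [η]_M − 2·[ϕ]_M + [r]_M + [ν]_M − [t]_M = (-2) − 2·(-2) + (0) + (0) − (0) = 2
  L: [η]_L − 2·[ϕ]_L + [r]_L + [ν]_L − [t]_L = (2) − 2·(-2) + (1) + (2) − (0) = 9
  T: [η]_T − 2·[ϕ]_T + [r]_T + [ν]_T − [t]_T = (1) − 2·(1) + (0) + (-1) − (1) = -3
  Θ: [η]_Θ − 2·[ϕ]_Θ + [r]_Θ + [ν]_Θ − [t]_Θ = (0) − 2·(2) + (0) + (0) − (0) = -4
Net dimensions [M² L⁹ T⁻³ Θ⁻⁴] ≠ [1] — not dimensionless.

no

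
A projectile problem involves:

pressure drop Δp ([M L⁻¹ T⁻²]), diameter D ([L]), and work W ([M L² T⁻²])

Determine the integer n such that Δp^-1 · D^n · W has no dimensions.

Balance the L exponent: (1)·n from D, plus −(-1) + (2) = 3 from the rest, must sum to zero.
n + 3 = 0, so n = -3.

-3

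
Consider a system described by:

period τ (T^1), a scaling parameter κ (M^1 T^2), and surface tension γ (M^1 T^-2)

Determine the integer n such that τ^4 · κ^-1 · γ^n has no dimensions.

Balance the M exponent: (1)·n from γ, plus 4·(0) − (1) = -1 from the rest, must sum to zero.
n − 1 = 0, so n = 1.

1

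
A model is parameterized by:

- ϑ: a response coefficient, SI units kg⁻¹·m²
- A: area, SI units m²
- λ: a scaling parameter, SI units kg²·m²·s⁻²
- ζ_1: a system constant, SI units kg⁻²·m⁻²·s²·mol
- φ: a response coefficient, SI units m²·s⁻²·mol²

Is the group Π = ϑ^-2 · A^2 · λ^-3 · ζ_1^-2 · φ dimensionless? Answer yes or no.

yes

Sum the exponent of each base dimension across the product:
  M: −2·[ϑ]_M + 2·[A]_M − 3·[λ]_M − 2·[ζ_1]_M + [φ]_M = −2·(-1) + 2·(0) − 3·(2) − 2·(-2) + (0) = 0
  L: −2·[ϑ]_L + 2·[A]_L − 3·[λ]_L − 2·[ζ_1]_L + [φ]_L = −2·(2) + 2·(2) − 3·(2) − 2·(-2) + (2) = 0
  T: −2·[ϑ]_T + 2·[A]_T − 3·[λ]_T − 2·[ζ_1]_T + [φ]_T = −2·(0) + 2·(0) − 3·(-2) − 2·(2) + (-2) = 0
  N: −2·[ϑ]_N + 2·[A]_N − 3·[λ]_N − 2·[ζ_1]_N + [φ]_N = −2·(0) + 2·(0) − 3·(0) − 2·(1) + (2) = 0
All base exponents vanish — dimensionless.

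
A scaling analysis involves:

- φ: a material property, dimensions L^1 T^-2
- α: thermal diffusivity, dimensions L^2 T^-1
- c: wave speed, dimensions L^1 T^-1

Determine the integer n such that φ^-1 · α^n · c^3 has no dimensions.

Balance the L exponent: (2)·n from α, plus −(1) + 3·(1) = 2 from the rest, must sum to zero.
2n + 2 = 0, so n = -1.

-1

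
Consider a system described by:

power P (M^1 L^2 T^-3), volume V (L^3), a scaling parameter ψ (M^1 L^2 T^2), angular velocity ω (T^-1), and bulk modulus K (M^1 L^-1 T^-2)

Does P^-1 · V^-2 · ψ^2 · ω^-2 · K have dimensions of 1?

no

Sum the exponent of each base dimension across the product:
  M: −[P]_M − 2·[V]_M + 2·[ψ]_M − 2·[ω]_M + [K]_M = −(1) − 2·(0) + 2·(1) − 2·(0) + (1) = 2
  L: −[P]_L − 2·[V]_L + 2·[ψ]_L − 2·[ω]_L + [K]_L = −(2) − 2·(3) + 2·(2) − 2·(0) + (-1) = -5
  T: −[P]_T − 2·[V]_T + 2·[ψ]_T − 2·[ω]_T + [K]_T = −(-3) − 2·(0) + 2·(2) − 2·(-1) + (-2) = 7
Net dimensions [M² L⁻⁵ T⁷] ≠ [1] — not dimensionless.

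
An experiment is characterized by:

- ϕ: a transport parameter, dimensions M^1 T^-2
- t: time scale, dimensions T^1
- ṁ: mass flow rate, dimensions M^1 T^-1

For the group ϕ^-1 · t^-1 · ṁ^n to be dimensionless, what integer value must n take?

1

Balance the M exponent: (1)·n from ṁ, plus −(1) − (0) = -1 from the rest, must sum to zero.
n − 1 = 0, so n = 1.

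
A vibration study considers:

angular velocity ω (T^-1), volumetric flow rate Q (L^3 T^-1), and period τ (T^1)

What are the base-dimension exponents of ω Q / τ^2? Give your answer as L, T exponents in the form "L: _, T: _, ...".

Collect each base-dimension exponent across the product:
  L: (0) + (3) − 2·(0) = 3
  T: (-1) + (-1) − 2·(1) = -4
So the dimensions are [L³ T⁻⁴].

L: 3, T: -4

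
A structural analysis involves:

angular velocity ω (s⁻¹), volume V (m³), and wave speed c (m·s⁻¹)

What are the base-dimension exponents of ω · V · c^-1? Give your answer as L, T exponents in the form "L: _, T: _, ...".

Collect each base-dimension exponent across the product:
  L: (0) + (3) − (1) = 2
  T: (-1) + (0) − (-1) = 0
So the dimensions are [L²].

L: 2, T: 0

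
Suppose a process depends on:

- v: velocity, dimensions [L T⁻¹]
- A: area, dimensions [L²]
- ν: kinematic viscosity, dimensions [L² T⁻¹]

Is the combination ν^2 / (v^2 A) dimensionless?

Sum the exponent of each base dimension across the product:
  M: −2·[v]_M − [A]_M + 2·[ν]_M = −2·(0) − (0) + 2·(0) = 0
  L: −2·[v]_L − [A]_L + 2·[ν]_L = −2·(1) − (2) + 2·(2) = 0
  T: −2·[v]_T − [A]_T + 2·[ν]_T = −2·(-1) − (0) + 2·(-1) = 0
  Θ: −2·[v]_Θ − [A]_Θ + 2·[ν]_Θ = −2·(0) − (0) + 2·(0) = 0
  N: −2·[v]_N − [A]_N + 2·[ν]_N = −2·(0) − (0) + 2·(0) = 0
All base exponents vanish — dimensionless.

yes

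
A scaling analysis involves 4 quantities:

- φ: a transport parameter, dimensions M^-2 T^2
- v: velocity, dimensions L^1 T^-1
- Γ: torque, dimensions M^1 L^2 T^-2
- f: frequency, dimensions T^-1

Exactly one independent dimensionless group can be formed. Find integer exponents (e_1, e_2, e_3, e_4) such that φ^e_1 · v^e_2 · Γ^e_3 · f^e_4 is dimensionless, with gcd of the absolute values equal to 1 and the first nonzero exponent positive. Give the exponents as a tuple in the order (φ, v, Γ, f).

(1, -4, 2, 2)

M: e_1·(-2) + e_2·(0) + e_3·(1) + e_4·(0) = 0
L: e_1·(0) + e_2·(1) + e_3·(2) + e_4·(0) = 0
T: e_1·(2) + e_2·(-1) + e_3·(-2) + e_4·(-1) = 0
Solving this homogeneous linear system for the smallest-integer solution (first nonzero entry positive) gives (1, -4, 2, 2).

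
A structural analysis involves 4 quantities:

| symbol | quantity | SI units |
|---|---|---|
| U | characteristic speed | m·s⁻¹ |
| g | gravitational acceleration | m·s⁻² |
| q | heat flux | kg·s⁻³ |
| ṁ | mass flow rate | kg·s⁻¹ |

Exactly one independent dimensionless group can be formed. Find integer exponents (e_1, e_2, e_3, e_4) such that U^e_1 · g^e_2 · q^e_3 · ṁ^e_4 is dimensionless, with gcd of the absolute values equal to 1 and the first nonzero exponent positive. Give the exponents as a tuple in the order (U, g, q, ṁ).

M: e_1·(0) + e_2·(0) + e_3·(1) + e_4·(1) = 0
L: e_1·(1) + e_2·(1) + e_3·(0) + e_4·(0) = 0
T: e_1·(-1) + e_2·(-2) + e_3·(-3) + e_4·(-1) = 0
Solving this homogeneous linear system for the smallest-integer solution (first nonzero entry positive) gives (2, -2, 1, -1).

(2, -2, 1, -1)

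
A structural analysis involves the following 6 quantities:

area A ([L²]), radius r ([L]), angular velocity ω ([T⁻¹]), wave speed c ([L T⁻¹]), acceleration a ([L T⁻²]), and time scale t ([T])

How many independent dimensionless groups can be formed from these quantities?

There are 6 variables and 2 base dimensions (L, T).
The dimension matrix has rank 2.
Independent dimensionless groups: 6 − 2 = 4.

4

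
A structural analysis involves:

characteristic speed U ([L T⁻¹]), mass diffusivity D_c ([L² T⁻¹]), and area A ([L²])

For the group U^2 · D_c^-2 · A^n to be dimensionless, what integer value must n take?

1

Balance the L exponent: (2)·n from A, plus 2·(1) − 2·(2) = -2 from the rest, must sum to zero.
2n − 2 = 0, so n = 1.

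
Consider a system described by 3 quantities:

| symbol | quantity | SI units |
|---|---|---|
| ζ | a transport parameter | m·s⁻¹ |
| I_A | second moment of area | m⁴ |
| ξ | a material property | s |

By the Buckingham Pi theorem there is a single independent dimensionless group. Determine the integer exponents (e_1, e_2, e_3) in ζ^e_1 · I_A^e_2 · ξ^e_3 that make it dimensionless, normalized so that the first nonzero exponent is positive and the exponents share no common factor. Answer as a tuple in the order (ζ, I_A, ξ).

L: e_1·(1) + e_2·(4) + e_3·(0) = 0
T: e_1·(-1) + e_2·(0) + e_3·(1) = 0
Solving this homogeneous linear system for the smallest-integer solution (first nonzero entry positive) gives (4, -1, 4).

(4, -1, 4)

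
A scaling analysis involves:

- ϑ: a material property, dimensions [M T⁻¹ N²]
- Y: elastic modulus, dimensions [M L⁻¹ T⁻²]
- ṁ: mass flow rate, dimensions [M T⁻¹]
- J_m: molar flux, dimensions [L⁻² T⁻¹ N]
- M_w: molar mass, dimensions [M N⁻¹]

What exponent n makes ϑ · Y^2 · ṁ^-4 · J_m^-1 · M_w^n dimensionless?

1

Balance the M exponent: (1)·n from M_w, plus (1) + 2·(1) − 4·(1) − (0) = -1 from the rest, must sum to zero.
n − 1 = 0, so n = 1.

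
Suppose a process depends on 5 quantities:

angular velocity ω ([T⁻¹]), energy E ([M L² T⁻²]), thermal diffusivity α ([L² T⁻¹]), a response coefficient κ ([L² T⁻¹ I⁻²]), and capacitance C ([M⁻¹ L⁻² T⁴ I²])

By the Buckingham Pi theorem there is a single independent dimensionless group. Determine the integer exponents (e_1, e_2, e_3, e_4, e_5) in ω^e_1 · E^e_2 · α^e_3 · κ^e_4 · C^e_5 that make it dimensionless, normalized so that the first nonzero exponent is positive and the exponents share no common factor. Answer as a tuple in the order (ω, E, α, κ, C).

M: e_1·(0) + e_2·(1) + e_3·(0) + e_4·(0) + e_5·(-1) = 0
L: e_1·(0) + e_2·(2) + e_3·(2) + e_4·(2) + e_5·(-2) = 0
T: e_1·(-1) + e_2·(-2) + e_3·(-1) + e_4·(-1) + e_5·(4) = 0
I: e_1·(0) + e_2·(0) + e_3·(0) + e_4·(-2) + e_5·(2) = 0
Solving this homogeneous linear system for the smallest-integer solution (first nonzero entry positive) gives (2, 1, -1, 1, 1).

(2, 1, -1, 1, 1)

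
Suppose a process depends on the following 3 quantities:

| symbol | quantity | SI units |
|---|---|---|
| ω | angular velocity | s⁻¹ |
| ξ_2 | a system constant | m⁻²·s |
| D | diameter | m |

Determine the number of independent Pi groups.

1

There are 3 variables and 2 base dimensions (L, T).
The dimension matrix has rank 2.
Independent dimensionless groups: 3 − 2 = 1.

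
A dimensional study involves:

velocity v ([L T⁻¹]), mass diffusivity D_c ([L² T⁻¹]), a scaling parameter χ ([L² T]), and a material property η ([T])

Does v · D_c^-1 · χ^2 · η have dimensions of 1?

Sum the exponent of each base dimension across the product:
  L: [v]_L − [D_c]_L + 2·[χ]_L + [η]_L = (1) − (2) + 2·(2) + (0) = 3
  T: [v]_T − [D_c]_T + 2·[χ]_T + [η]_T = (-1) − (-1) + 2·(1) + (1) = 3
Net dimensions [L³ T³] ≠ [1] — not dimensionless.

no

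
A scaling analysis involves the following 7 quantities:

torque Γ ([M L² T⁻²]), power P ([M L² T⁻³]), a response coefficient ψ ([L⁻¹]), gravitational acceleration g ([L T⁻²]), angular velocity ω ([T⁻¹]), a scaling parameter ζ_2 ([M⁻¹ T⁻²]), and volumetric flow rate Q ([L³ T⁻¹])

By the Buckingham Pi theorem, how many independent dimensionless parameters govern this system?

4

There are 7 variables and 3 base dimensions (M, L, T).
The dimension matrix has rank 3.
Independent dimensionless groups: 7 − 3 = 4.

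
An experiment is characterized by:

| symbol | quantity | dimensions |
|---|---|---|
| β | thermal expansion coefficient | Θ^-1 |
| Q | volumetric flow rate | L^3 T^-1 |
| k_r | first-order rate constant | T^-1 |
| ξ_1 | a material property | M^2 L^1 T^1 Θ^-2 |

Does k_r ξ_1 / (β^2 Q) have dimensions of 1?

Sum the exponent of each base dimension across the product:
  M: −2·[β]_M − [Q]_M + [k_r]_M + [ξ_1]_M = −2·(0) − (0) + (0) + (2) = 2
  L: −2·[β]_L − [Q]_L + [k_r]_L + [ξ_1]_L = −2·(0) − (3) + (0) + (1) = -2
  T: −2·[β]_T − [Q]_T + [k_r]_T + [ξ_1]_T = −2·(0) − (-1) + (-1) + (1) = 1
  Θ: −2·[β]_Θ − [Q]_Θ + [k_r]_Θ + [ξ_1]_Θ = −2·(-1) − (0) + (0) + (-2) = 0
Net dimensions [M² L⁻² T] ≠ [1] — not dimensionless.

no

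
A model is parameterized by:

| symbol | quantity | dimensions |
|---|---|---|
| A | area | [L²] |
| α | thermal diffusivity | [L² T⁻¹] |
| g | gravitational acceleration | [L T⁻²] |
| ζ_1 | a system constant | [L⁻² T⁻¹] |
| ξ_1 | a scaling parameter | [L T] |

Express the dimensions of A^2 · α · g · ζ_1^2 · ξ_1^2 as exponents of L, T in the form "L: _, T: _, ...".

Collect each base-dimension exponent across the product:
  L: 2·(2) + (2) + (1) + 2·(-2) + 2·(1) = 5
  T: 2·(0) + (-1) + (-2) + 2·(-1) + 2·(1) = -3
So the dimensions are [L⁵ T⁻³].

L: 5, T: -3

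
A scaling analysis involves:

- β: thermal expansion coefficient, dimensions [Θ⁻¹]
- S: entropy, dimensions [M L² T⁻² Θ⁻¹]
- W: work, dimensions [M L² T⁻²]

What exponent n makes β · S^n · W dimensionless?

Balance the M exponent: (1)·n from S, plus (0) + (1) = 1 from the rest, must sum to zero.
n + 1 = 0, so n = -1.

-1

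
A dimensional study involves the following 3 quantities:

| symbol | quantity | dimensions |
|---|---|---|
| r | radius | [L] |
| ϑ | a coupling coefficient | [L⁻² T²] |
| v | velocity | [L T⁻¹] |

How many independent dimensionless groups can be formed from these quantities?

1

There are 3 variables and 2 base dimensions (L, T).
The dimension matrix has rank 2.
Independent dimensionless groups: 3 − 2 = 1.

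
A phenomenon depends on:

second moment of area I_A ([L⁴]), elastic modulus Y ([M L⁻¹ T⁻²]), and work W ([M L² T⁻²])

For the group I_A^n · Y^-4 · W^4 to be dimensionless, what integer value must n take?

-3

Balance the L exponent: (4)·n from I_A, plus −4·(-1) + 4·(2) = 12 from the rest, must sum to zero.
4n + 12 = 0, so n = -3.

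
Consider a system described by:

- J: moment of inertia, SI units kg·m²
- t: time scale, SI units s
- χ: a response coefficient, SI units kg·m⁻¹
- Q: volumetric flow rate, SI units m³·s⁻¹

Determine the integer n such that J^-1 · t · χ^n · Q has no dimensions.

Balance the M exponent: (1)·n from χ, plus −(1) + (0) + (0) = -1 from the rest, must sum to zero.
n − 1 = 0, so n = 1.

1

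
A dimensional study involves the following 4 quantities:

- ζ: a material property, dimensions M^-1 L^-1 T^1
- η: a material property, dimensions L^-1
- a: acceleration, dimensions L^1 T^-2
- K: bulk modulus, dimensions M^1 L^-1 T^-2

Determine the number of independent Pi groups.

1

There are 4 variables and 3 base dimensions (M, L, T).
The dimension matrix has rank 3.
Independent dimensionless groups: 4 − 3 = 1.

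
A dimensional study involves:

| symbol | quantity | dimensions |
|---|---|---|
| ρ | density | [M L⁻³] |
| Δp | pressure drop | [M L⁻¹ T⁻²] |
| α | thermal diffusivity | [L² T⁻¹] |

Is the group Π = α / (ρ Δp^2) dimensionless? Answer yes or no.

Sum the exponent of each base dimension across the product:
  M: −[ρ]_M − 2·[Δp]_M + [α]_M = −(1) − 2·(1) + (0) = -3
  L: −[ρ]_L − 2·[Δp]_L + [α]_L = −(-3) − 2·(-1) + (2) = 7
  T: −[ρ]_T − 2·[Δp]_T + [α]_T = −(0) − 2·(-2) + (-1) = 3
Net dimensions [M⁻³ L⁷ T³] ≠ [1] — not dimensionless.

no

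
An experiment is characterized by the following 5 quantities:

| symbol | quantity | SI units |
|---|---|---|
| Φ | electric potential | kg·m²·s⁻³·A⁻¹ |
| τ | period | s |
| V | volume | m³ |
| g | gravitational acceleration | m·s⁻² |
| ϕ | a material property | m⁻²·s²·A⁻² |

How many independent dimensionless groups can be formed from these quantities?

There are 5 variables and 4 base dimensions (M, L, T, I).
The dimension matrix has rank 4.
Independent dimensionless groups: 5 − 4 = 1.

1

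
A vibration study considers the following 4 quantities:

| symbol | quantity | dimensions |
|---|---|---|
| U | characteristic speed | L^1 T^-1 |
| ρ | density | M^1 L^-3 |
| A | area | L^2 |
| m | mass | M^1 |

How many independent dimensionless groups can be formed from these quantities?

There are 4 variables and 3 base dimensions (M, L, T).
The dimension matrix has rank 3.
Independent dimensionless groups: 4 − 3 = 1.

1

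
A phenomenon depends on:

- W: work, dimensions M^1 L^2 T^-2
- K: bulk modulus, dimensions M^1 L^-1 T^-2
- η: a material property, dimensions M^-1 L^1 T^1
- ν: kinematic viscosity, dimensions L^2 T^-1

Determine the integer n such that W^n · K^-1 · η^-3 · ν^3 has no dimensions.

Balance the M exponent: (1)·n from W, plus −(1) − 3·(-1) + 3·(0) = 2 from the rest, must sum to zero.
n + 2 = 0, so n = -2.

-2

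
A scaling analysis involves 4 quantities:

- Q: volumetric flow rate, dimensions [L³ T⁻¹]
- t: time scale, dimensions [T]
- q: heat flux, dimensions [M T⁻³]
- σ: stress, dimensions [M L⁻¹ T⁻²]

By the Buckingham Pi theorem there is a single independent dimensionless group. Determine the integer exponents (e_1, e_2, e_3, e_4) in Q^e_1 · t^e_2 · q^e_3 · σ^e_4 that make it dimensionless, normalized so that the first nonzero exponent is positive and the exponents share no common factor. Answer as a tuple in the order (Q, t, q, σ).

(1, -2, -3, 3)

M: e_1·(0) + e_2·(0) + e_3·(1) + e_4·(1) = 0
L: e_1·(3) + e_2·(0) + e_3·(0) + e_4·(-1) = 0
T: e_1·(-1) + e_2·(1) + e_3·(-3) + e_4·(-2) = 0
Solving this homogeneous linear system for the smallest-integer solution (first nonzero entry positive) gives (1, -2, -3, 3).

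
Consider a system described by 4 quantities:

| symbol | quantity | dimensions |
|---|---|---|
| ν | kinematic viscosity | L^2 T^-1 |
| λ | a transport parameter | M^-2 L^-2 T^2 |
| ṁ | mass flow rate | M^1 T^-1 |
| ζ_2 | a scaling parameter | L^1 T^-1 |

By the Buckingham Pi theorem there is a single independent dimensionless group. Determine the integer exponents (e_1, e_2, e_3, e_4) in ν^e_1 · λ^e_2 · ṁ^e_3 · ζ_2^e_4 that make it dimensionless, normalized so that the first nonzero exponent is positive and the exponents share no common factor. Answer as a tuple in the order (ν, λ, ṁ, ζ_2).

(2, 1, 2, -2)

M: e_1·(0) + e_2·(-2) + e_3·(1) + e_4·(0) = 0
L: e_1·(2) + e_2·(-2) + e_3·(0) + e_4·(1) = 0
T: e_1·(-1) + e_2·(2) + e_3·(-1) + e_4·(-1) = 0
Solving this homogeneous linear system for the smallest-integer solution (first nonzero entry positive) gives (2, 1, 2, -2).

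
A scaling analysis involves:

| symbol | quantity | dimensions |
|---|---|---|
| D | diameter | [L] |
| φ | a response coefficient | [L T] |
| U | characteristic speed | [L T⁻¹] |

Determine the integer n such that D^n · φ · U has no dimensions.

-2

Balance the L exponent: (1)·n from D, plus (1) + (1) = 2 from the rest, must sum to zero.
n + 2 = 0, so n = -2.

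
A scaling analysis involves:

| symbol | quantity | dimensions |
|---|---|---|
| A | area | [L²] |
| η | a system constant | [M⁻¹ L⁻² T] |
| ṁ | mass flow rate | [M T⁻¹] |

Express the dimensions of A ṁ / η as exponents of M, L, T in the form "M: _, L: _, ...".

Collect each base-dimension exponent across the product:
  M: (0) − (-1) + (1) = 2
  L: (2) − (-2) + (0) = 4
  T: (0) − (1) + (-1) = -2
So the dimensions are [M² L⁴ T⁻²].

M: 2, L: 4, T: -2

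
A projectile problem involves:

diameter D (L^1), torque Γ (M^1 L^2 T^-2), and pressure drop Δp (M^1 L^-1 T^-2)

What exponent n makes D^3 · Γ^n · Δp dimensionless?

Balance the M exponent: (1)·n from Γ, plus 3·(0) + (1) = 1 from the rest, must sum to zero.
n + 1 = 0, so n = -1.

-1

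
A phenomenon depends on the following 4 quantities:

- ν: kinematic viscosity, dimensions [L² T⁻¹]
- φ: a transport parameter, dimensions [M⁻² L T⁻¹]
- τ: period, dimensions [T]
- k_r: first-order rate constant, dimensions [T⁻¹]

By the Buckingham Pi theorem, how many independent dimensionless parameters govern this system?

There are 4 variables and 3 base dimensions (M, L, T).
The dimension matrix has rank 3.
Independent dimensionless groups: 4 − 3 = 1.

1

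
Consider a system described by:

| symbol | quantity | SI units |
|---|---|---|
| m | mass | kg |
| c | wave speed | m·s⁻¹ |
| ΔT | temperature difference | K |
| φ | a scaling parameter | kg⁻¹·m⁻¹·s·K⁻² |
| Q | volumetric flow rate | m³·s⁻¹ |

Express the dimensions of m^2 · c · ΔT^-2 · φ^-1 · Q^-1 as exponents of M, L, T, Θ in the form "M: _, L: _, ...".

Collect each base-dimension exponent across the product:
  M: 2·(1) + (0) − 2·(0) − (-1) − (0) = 3
  L: 2·(0) + (1) − 2·(0) − (-1) − (3) = -1
  T: 2·(0) + (-1) − 2·(0) − (1) − (-1) = -1
  Θ: 2·(0) + (0) − 2·(1) − (-2) − (0) = 0
So the dimensions are [M³ L⁻¹ T⁻¹].

M: 3, L: -1, T: -1, Θ: 0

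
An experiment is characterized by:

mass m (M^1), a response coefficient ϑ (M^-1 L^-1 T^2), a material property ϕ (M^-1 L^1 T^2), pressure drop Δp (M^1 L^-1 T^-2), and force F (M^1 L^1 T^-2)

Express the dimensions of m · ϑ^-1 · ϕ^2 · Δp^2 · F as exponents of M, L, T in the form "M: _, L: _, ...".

M: 3, L: 2, T: -4

Collect each base-dimension exponent across the product:
  M: (1) − (-1) + 2·(-1) + 2·(1) + (1) = 3
  L: (0) − (-1) + 2·(1) + 2·(-1) + (1) = 2
  T: (0) − (2) + 2·(2) + 2·(-2) + (-2) = -4
So the dimensions are [M³ L² T⁻⁴].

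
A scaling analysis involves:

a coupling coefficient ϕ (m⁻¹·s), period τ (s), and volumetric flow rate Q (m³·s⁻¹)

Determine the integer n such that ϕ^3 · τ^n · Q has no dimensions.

Balance the T exponent: (1)·n from τ, plus 3·(1) + (-1) = 2 from the rest, must sum to zero.
n + 2 = 0, so n = -2.

-2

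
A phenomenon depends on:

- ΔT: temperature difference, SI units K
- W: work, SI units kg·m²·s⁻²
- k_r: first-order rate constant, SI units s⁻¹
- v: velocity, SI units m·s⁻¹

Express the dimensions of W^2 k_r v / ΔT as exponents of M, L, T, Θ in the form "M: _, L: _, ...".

Collect each base-dimension exponent across the product:
  M: −(0) + 2·(1) + (0) + (0) = 2
  L: −(0) + 2·(2) + (0) + (1) = 5
  T: −(0) + 2·(-2) + (-1) + (-1) = -6
  Θ: −(1) + 2·(0) + (0) + (0) = -1
So the dimensions are [M² L⁵ T⁻⁶ Θ⁻¹].

M: 2, L: 5, T: -6, Θ: -1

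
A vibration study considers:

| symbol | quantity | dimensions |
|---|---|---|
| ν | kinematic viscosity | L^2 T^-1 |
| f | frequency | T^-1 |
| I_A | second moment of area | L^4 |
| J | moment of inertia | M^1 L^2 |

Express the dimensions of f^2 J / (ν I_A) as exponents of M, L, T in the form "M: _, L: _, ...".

Collect each base-dimension exponent across the product:
  M: −(0) + 2·(0) − (0) + (1) = 1
  L: −(2) + 2·(0) − (4) + (2) = -4
  T: −(-1) + 2·(-1) − (0) + (0) = -1
So the dimensions are [M L⁻⁴ T⁻¹].

M: 1, L: -4, T: -1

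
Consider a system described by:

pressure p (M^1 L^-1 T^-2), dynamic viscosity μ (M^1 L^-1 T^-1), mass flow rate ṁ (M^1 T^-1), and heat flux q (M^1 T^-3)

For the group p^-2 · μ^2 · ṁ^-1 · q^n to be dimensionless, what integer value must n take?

1

Balance the M exponent: (1)·n from q, plus −2·(1) + 2·(1) − (1) = -1 from the rest, must sum to zero.
n − 1 = 0, so n = 1.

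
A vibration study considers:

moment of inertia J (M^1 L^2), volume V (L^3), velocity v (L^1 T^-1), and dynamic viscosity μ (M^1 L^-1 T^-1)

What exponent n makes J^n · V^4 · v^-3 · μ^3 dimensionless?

-3

Balance the M exponent: (1)·n from J, plus 4·(0) − 3·(0) + 3·(1) = 3 from the rest, must sum to zero.
n + 3 = 0, so n = -3.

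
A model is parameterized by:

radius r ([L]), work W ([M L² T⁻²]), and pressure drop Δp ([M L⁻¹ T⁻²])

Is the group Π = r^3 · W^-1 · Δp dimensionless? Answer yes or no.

Sum the exponent of each base dimension across the product:
  M: 3·[r]_M − [W]_M + [Δp]_M = 3·(0) − (1) + (1) = 0
  L: 3·[r]_L − [W]_L + [Δp]_L = 3·(1) − (2) + (-1) = 0
  T: 3·[r]_T − [W]_T + [Δp]_T = 3·(0) − (-2) + (-2) = 0
All base exponents vanish — dimensionless.

yes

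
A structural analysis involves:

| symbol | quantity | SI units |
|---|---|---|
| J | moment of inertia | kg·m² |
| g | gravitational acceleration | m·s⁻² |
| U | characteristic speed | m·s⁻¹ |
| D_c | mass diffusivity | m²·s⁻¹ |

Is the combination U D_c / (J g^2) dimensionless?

no

Sum the exponent of each base dimension across the product:
  M: −[J]_M − 2·[g]_M + [U]_M + [D_c]_M = −(1) − 2·(0) + (0) + (0) = -1
  L: −[J]_L − 2·[g]_L + [U]_L + [D_c]_L = −(2) − 2·(1) + (1) + (2) = -1
  T: −[J]_T − 2·[g]_T + [U]_T + [D_c]_T = −(0) − 2·(-2) + (-1) + (-1) = 2
Net dimensions [M⁻¹ L⁻¹ T²] ≠ [1] — not dimensionless.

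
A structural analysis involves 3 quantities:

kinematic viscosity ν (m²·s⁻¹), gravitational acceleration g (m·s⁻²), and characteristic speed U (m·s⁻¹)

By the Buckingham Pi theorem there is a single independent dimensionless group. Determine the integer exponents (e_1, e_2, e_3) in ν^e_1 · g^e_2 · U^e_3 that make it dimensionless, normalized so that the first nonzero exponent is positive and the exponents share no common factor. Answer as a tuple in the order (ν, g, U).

(1, 1, -3)

L: e_1·(2) + e_2·(1) + e_3·(1) = 0
T: e_1·(-1) + e_2·(-2) + e_3·(-1) = 0
Solving this homogeneous linear system for the smallest-integer solution (first nonzero entry positive) gives (1, 1, -3).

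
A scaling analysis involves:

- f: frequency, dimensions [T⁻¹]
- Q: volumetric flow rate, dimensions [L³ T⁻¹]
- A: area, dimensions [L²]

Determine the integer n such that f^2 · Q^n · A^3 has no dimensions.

-2

Balance the L exponent: (3)·n from Q, plus 2·(0) + 3·(2) = 6 from the rest, must sum to zero.
3n + 6 = 0, so n = -2.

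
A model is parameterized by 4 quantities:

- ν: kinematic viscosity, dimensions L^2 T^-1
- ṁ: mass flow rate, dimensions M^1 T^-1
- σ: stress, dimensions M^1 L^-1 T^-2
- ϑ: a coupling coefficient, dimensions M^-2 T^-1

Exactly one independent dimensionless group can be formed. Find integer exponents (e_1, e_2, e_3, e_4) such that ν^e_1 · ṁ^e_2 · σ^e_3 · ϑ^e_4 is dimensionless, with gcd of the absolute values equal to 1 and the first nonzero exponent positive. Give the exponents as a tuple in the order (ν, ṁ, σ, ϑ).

M: e_1·(0) + e_2·(1) + e_3·(1) + e_4·(-2) = 0
L: e_1·(2) + e_2·(0) + e_3·(-1) + e_4·(0) = 0
T: e_1·(-1) + e_2·(-1) + e_3·(-2) + e_4·(-1) = 0
Solving this homogeneous linear system for the smallest-integer solution (first nonzero entry positive) gives (1, -4, 2, -1).

(1, -4, 2, -1)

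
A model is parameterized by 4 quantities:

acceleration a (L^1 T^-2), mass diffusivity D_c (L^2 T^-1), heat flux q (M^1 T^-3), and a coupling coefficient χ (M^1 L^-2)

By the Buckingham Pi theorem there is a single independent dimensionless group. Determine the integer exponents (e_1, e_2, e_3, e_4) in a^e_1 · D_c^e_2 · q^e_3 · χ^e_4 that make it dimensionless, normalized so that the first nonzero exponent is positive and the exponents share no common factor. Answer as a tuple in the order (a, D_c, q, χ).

M: e_1·(0) + e_2·(0) + e_3·(1) + e_4·(1) = 0
L: e_1·(1) + e_2·(2) + e_3·(0) + e_4·(-2) = 0
T: e_1·(-2) + e_2·(-1) + e_3·(-3) + e_4·(0) = 0
Solving this homogeneous linear system for the smallest-integer solution (first nonzero entry positive) gives (4, 1, -3, 3).

(4, 1, -3, 3)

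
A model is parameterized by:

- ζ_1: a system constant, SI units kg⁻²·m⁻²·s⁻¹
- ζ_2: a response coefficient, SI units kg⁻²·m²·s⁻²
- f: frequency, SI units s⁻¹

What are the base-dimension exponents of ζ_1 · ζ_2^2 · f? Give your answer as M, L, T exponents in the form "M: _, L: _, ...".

M: -6, L: 2, T: -6

Collect each base-dimension exponent across the product:
  M: (-2) + 2·(-2) + (0) = -6
  L: (-2) + 2·(2) + (0) = 2
  T: (-1) + 2·(-2) + (-1) = -6
So the dimensions are [M⁻⁶ L² T⁻⁶].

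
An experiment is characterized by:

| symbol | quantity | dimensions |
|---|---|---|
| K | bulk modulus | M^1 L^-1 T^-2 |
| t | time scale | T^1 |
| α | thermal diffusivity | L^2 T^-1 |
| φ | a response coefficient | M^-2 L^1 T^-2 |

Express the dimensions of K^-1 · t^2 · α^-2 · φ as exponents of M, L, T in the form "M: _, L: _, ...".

Collect each base-dimension exponent across the product:
  M: −(1) + 2·(0) − 2·(0) + (-2) = -3
  L: −(-1) + 2·(0) − 2·(2) + (1) = -2
  T: −(-2) + 2·(1) − 2·(-1) + (-2) = 4
So the dimensions are [M⁻³ L⁻² T⁴].

M: -3, L: -2, T: 4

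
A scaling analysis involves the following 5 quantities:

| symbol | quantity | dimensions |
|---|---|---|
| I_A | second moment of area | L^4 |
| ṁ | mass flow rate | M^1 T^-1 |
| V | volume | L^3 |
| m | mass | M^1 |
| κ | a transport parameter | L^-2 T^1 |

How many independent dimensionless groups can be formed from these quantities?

There are 5 variables and 3 base dimensions (M, L, T).
The dimension matrix has rank 3.
Independent dimensionless groups: 5 − 3 = 2.

2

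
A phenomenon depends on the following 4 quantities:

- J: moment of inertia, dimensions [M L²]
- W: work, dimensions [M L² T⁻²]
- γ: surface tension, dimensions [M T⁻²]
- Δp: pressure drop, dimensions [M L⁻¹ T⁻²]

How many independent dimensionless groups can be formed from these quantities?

1

There are 4 variables and 3 base dimensions (M, L, T).
The dimension matrix has rank 3.
Independent dimensionless groups: 4 − 3 = 1.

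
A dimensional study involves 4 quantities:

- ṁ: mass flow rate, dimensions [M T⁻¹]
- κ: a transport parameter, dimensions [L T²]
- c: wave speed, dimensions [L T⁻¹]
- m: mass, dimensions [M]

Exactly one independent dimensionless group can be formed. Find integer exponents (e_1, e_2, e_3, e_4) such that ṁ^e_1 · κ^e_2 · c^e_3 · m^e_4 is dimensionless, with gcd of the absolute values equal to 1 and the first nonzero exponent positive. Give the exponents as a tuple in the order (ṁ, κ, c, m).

M: e_1·(1) + e_2·(0) + e_3·(0) + e_4·(1) = 0
L: e_1·(0) + e_2·(1) + e_3·(1) + e_4·(0) = 0
T: e_1·(-1) + e_2·(2) + e_3·(-1) + e_4·(0) = 0
Solving this homogeneous linear system for the smallest-integer solution (first nonzero entry positive) gives (3, 1, -1, -3).

(3, 1, -1, -3)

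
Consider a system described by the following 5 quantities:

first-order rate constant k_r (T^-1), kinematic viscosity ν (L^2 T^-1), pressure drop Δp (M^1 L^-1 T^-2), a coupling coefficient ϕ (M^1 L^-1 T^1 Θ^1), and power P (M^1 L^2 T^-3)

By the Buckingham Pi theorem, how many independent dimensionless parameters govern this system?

There are 5 variables and 4 base dimensions (M, L, T, Θ).
The dimension matrix has rank 4.
Independent dimensionless groups: 5 − 4 = 1.

1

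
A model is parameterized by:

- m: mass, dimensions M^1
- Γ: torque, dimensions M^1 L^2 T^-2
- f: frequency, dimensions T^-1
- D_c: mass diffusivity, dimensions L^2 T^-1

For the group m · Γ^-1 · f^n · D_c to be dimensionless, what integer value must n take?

Balance the T exponent: (-1)·n from f, plus (0) − (-2) + (-1) = 1 from the rest, must sum to zero.
−n + 1 = 0, so n = 1.

1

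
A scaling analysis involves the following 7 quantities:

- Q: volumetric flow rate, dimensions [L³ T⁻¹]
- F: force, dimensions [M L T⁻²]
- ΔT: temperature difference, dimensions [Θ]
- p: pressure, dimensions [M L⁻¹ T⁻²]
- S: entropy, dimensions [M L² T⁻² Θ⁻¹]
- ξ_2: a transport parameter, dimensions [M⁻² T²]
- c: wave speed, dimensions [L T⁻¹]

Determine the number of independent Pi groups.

3

There are 7 variables and 4 base dimensions (M, L, T, Θ).
The dimension matrix has rank 4.
Independent dimensionless groups: 7 − 4 = 3.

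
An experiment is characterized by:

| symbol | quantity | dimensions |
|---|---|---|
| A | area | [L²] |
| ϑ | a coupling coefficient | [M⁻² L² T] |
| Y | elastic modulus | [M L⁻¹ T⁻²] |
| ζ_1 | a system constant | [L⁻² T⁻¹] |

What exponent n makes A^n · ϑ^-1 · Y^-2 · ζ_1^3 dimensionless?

3

Balance the L exponent: (2)·n from A, plus −(2) − 2·(-1) + 3·(-2) = -6 from the rest, must sum to zero.
2n − 6 = 0, so n = 3.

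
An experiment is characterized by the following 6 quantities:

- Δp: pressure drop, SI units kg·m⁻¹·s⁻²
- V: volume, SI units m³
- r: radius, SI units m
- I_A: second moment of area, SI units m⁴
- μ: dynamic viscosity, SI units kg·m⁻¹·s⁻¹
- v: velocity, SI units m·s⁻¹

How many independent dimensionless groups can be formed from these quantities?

3

There are 6 variables and 3 base dimensions (M, L, T).
The dimension matrix has rank 3.
Independent dimensionless groups: 6 − 3 = 3.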